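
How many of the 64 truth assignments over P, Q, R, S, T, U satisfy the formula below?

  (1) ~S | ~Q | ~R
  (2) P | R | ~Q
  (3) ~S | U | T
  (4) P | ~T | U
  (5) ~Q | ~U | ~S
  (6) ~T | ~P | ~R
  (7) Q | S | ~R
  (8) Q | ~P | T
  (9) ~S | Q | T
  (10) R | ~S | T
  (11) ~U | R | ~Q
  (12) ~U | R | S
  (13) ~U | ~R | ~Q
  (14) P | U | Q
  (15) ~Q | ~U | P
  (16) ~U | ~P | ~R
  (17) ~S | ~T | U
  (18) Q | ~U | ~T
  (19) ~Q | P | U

4

There are 2^6 = 64 truth assignments over (P, Q, R, S, T, U).
Split on Q. With Q = 1, the clauses containing Q are satisfied and ~Q drops from the rest; 3 of the 2^5 = 32 assignments to the other variables satisfy what remains.
With Q = 0, by the same count on the reduced clause set, 1 assignment works.
(One model: P=T, Q=F, R=F, S=F, T=T, U=F.)
Total: 3 + 1 = 4.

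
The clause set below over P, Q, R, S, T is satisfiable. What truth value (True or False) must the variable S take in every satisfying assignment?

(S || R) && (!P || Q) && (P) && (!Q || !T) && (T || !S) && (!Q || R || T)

False

Suppose S = true.
(P) alone gives P = true.
(Q) alone gives Q = true.
(!T) alone gives T = false.
But (T) is also a unit clause — contradiction.
So every satisfying assignment has S = False.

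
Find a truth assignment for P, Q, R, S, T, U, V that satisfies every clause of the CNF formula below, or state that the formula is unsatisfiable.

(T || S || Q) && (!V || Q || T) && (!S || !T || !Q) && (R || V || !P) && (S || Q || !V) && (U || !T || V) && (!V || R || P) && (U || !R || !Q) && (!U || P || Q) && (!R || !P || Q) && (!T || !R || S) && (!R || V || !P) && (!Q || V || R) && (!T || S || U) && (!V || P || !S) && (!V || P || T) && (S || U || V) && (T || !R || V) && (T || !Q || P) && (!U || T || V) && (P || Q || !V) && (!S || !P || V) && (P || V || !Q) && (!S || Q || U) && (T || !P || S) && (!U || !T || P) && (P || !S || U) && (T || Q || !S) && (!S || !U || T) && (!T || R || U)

Branch on T: set T = true.
Branch on S: set S = false.
From the singleton clause (!R), R = false.
From the singleton clause (U), U = true.
From the singleton clause (P), P = true.
From the singleton clause (V), V = true.
From the singleton clause (Q), Q = true.
This assignment satisfies each clause.

P ↦ true, Q ↦ true, R ↦ false, S ↦ false, T ↦ true, U ↦ true, V ↦ true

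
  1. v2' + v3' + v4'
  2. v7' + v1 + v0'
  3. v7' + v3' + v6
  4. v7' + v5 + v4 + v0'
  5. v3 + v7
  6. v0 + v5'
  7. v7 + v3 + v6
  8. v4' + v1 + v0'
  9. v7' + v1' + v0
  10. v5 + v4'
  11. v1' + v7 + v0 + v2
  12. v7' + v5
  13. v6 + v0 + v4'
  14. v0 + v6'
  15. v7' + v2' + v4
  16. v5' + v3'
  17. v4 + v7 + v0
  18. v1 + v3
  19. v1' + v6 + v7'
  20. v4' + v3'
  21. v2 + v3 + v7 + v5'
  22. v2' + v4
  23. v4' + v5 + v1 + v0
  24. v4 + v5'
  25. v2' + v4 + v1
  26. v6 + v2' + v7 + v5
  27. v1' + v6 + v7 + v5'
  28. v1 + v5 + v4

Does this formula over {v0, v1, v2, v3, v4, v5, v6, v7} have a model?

Yes

Branch on v3: set v3 = 1.
From the singleton clause (v5'), v5 = 0.
From the singleton clause (v4'), v4 = 0.
From the singleton clause (v7'), v7 = 0.
From the singleton clause (v0), v0 = 1.
From the singleton clause (v2'), v2 = 0.
From the singleton clause (v1), v1 = 1.
Every clause is now satisfied; v6 is unconstrained.
A satisfying assignment: v0: 1, v1: 1, v2: 0, v3: 1, v4: 0, v5: 0, v6: 0, v7: 0.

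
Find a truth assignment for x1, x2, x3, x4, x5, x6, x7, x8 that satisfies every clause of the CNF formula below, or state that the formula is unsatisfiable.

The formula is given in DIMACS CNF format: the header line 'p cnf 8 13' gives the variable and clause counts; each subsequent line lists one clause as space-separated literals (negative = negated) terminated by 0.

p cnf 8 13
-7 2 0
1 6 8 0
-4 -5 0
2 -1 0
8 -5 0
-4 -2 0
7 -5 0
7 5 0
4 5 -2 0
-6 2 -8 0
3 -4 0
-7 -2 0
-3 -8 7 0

UNSATISFIABLE

Case x7 = False:
Unit clause (¬x5) forces x5 = False.
Now (x5) is unsatisfied and unit — conflict.
So x7 must be the other value — set x7 = True.
Unit clause (x2) forces x2 = True.
Now (¬x2) is unsatisfied and unit — conflict.
Neither x7 = True nor x7 = False works.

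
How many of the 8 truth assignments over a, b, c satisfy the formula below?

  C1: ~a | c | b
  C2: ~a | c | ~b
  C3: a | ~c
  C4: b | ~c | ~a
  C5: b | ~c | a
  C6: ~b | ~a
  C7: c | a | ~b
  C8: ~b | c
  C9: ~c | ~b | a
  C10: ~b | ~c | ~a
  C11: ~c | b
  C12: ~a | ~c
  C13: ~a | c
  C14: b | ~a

There are 2^3 = 8 truth assignments over (a, b, c).
Check each against the 14 clauses (columns in the order a, b, c):
  F F F  ✓ satisfies all
  F F T  ✗ fails (a | ~c)
  F T F  ✗ fails (c | a | ~b)
  F T T  ✗ fails (a | ~c)
  T F F  ✗ fails (~a | c | b)
  T F T  ✗ fails (b | ~c | ~a)
  T T F  ✗ fails (~a | c | ~b)
  T T T  ✗ fails (~b | ~a)
1 of the 8 rows is a model.

1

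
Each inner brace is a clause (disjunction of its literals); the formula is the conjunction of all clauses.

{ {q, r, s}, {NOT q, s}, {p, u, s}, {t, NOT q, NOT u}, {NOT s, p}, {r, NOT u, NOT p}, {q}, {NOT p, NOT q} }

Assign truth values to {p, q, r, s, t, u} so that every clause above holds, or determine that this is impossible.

From the singleton clause (q), q = true.
From the singleton clause (s), s = true.
From the singleton clause (p), p = true.
But (NOT p) is also a unit clause — contradiction.

UNSATISFIABLE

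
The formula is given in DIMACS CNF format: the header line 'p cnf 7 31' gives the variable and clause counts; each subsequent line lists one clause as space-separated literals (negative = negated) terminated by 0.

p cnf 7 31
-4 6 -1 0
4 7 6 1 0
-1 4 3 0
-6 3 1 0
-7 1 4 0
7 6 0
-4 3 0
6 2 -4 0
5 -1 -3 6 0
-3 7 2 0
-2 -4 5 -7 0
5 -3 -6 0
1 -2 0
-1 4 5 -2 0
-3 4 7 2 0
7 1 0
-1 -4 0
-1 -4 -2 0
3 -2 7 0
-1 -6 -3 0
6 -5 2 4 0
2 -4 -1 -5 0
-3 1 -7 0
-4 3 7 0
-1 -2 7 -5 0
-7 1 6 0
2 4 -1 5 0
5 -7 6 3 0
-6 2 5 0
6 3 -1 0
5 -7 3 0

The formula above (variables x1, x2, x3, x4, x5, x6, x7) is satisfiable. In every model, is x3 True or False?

True

Suppose x3 = False.
Unit clause (¬x4) forces x4 = False.
Unit clause (¬x1) forces x1 = False.
Unit clause (¬x6) forces x6 = False.
Unit clause (x7) forces x7 = True.
But (¬x7) is also a unit clause — contradiction.
So every satisfying assignment has x3 = True.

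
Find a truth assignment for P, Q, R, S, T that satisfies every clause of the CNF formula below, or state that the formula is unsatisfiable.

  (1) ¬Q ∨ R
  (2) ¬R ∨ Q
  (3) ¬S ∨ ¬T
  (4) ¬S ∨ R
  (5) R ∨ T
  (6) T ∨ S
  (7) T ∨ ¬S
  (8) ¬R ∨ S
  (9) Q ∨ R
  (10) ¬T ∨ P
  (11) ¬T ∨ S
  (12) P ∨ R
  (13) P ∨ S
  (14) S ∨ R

Try Q = False.
(¬R) alone gives R = False.
That conflicts with the unit clause (R).
Backtrack on Q: now try Q = True.
(R) alone gives R = True.
(S) alone gives S = True.
(¬T) alone gives T = False.
That conflicts with the unit clause (T).
Either choice for Q ends in contradiction.

UNSATISFIABLE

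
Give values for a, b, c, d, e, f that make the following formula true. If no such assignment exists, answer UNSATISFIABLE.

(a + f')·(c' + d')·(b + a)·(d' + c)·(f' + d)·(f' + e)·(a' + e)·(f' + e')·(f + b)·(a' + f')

a ↦ 0; b ↦ 1; c ↦ 0; d ↦ 0; e ↦ 0; f ↦ 0

Try a = 0.
The clause (f') is unit, so f = 0.
The clause (b) is unit, so b = 1.
Try c = 0.
The clause (d') is unit, so d = 0.
Every clause is now satisfied; e is unconstrained.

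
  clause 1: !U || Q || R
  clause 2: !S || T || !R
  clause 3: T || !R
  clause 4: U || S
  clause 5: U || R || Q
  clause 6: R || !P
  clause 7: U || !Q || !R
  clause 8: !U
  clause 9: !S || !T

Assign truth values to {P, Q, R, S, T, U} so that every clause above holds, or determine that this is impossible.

(!U) alone gives U = false.
(S) alone gives S = true.
(!T) alone gives T = false.
(!R) alone gives R = false.
(Q) alone gives Q = true.
(!P) alone gives P = false.
Every clause now holds.

P ↦ false, Q ↦ true, R ↦ false, S ↦ true, T ↦ false, U ↦ false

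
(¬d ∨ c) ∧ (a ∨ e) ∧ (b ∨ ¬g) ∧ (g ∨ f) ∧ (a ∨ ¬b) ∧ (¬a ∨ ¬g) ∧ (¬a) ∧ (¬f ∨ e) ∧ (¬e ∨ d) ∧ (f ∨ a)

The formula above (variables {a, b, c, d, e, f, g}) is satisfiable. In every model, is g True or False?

False

Suppose g = True.
From the singleton clause (b), b = True.
From the singleton clause (a), a = True.
That conflicts with the unit clause (¬a).
So every satisfying assignment has g = False.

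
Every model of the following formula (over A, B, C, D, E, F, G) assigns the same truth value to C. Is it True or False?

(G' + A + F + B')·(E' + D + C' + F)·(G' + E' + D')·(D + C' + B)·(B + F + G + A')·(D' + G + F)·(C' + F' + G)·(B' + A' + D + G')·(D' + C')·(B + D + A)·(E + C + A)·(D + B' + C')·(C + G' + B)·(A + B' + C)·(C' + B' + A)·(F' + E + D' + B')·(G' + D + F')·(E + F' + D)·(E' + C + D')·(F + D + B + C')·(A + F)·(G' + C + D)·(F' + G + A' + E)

False

Suppose C = 1.
(D') alone gives D = 0.
(B) alone gives B = 1.
That conflicts with the unit clause (B').
So every satisfying assignment has C = False.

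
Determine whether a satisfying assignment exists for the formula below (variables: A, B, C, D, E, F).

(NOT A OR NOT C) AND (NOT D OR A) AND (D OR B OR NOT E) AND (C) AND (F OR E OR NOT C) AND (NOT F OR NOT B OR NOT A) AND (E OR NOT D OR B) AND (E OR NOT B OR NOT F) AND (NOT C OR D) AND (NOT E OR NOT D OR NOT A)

The clause (C) is unit, so C = true.
The clause (NOT A) is unit, so A = false.
The clause (NOT D) is unit, so D = false.
But (D) is also a unit clause — contradiction.
No assignment satisfies every clause.

No, unsatisfiable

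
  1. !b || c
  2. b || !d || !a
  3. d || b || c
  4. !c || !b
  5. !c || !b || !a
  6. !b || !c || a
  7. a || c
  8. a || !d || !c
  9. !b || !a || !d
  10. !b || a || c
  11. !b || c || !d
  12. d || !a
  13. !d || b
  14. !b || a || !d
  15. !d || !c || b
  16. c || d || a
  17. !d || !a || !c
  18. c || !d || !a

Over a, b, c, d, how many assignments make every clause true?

There are 2^4 = 16 truth assignments over (a, b, c, d).
Check each against the 18 clauses (columns in the order a, b, c, d):
  F F F F  ✗ fails (d || b || c)
  F F F T  ✗ fails (a || c)
  F F T F  ✓ satisfies all
  F F T T  ✗ fails (a || !d || !c)
  F T F F  ✗ fails (!b || c)
  F T F T  ✗ fails (!b || c)
  F T T F  ✗ fails (!c || !b)
  F T T T  ✗ fails (!c || !b)
  T F F F  ✗ fails (d || b || c)
  T F F T  ✗ fails (b || !d || !a)
  T F T F  ✗ fails (d || !a)
  T F T T  ✗ fails (b || !d || !a)
  T T F F  ✗ fails (!b || c)
  T T F T  ✗ fails (!b || c)
  T T T F  ✗ fails (!c || !b)
  T T T T  ✗ fails (!c || !b)
1 of the 16 rows is a model.

1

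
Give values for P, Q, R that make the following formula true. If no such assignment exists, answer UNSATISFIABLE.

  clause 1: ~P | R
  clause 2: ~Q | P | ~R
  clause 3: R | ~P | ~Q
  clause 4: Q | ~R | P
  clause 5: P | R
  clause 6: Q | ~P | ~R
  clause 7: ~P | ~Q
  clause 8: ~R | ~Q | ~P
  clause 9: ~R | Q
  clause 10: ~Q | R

UNSATISFIABLE

Try P = 0.
Unit clause (R) forces R = 1.
Unit clause (~Q) forces Q = 0.
But (Q) is also a unit clause — contradiction.
Backtrack on P: now try P = 1.
Unit clause (R) forces R = 1.
Unit clause (Q) forces Q = 1.
But (~Q) is also a unit clause — contradiction.
Neither P = 1 nor P = 0 works.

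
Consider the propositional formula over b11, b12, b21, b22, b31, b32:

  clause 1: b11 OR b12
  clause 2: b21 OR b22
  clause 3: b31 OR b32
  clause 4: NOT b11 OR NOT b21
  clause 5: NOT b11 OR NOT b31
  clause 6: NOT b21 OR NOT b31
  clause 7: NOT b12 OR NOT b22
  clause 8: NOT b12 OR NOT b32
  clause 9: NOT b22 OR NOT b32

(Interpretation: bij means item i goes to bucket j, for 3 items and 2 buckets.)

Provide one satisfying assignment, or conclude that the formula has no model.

UNSATISFIABLE

Try b11 = true.
(NOT b21) alone gives b21 = false.
(b22) alone gives b22 = true.
(NOT b31) alone gives b31 = false.
(b32) alone gives b32 = true.
But (NOT b32) is also a unit clause — contradiction.
Backtrack on b11: now try b11 = false.
(b12) alone gives b12 = true.
(NOT b22) alone gives b22 = false.
(b21) alone gives b21 = true.
(NOT b31) alone gives b31 = false.
(b32) alone gives b32 = true.
But (NOT b32) is also a unit clause — contradiction.
Both values of b11 lead to a conflict.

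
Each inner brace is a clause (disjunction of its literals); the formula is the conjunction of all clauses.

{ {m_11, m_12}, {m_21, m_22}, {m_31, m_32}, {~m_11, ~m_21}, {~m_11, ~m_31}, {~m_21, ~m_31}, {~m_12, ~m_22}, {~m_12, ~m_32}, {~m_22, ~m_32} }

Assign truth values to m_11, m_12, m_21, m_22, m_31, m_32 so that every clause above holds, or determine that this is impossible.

Case m_11 = 1:
The clause (~m_21) is unit, so m_21 = 0.
The clause (m_22) is unit, so m_22 = 1.
The clause (~m_31) is unit, so m_31 = 0.
The clause (m_32) is unit, so m_32 = 1.
Now (~m_32) is unsatisfied and unit — conflict.
So m_11 must be the other value — set m_11 = 0.
The clause (m_12) is unit, so m_12 = 1.
The clause (~m_22) is unit, so m_22 = 0.
The clause (m_21) is unit, so m_21 = 1.
The clause (~m_31) is unit, so m_31 = 0.
The clause (m_32) is unit, so m_32 = 1.
Now (~m_32) is unsatisfied and unit — conflict.
Neither m_11 = 1 nor m_11 = 0 works.

UNSATISFIABLE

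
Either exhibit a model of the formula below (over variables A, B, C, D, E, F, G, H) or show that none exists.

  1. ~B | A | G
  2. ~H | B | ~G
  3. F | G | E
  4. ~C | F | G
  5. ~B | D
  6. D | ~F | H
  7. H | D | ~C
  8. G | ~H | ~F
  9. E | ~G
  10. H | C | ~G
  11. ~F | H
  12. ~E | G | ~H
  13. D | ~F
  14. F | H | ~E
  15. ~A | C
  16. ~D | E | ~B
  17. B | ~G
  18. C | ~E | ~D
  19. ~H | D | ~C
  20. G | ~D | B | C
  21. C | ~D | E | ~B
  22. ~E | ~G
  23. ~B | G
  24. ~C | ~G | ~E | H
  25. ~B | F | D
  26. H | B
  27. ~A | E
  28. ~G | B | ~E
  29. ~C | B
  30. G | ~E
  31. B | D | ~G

UNSATISFIABLE

Branch on B: set B = 0.
Unit clause (~G) forces G = 0.
Unit clause (H) forces H = 1.
Unit clause (~F) forces F = 0.
Unit clause (E) forces E = 1.
But (~E) is also a unit clause — contradiction.
That branch fails; take B = 1 instead.
Unit clause (D) forces D = 1.
Unit clause (E) forces E = 1.
Unit clause (C) forces C = 1.
Unit clause (~G) forces G = 0.
But (G) is also a unit clause — contradiction.
Both values of B lead to a conflict.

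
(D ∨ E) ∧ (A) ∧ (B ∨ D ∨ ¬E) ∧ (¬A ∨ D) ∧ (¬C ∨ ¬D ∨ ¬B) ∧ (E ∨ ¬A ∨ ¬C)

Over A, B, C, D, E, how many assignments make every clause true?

There are 2^5 = 32 truth assignments over (A, B, C, D, E).
Split on A. With A = True, the clauses containing A are satisfied and ¬A drops from the rest; 5 of the 2^4 = 16 assignments to the other variables satisfy what remains.
With A = False, by the same count on the reduced clause set, 0 assignments work.
Total: 5 + 0 = 5.

5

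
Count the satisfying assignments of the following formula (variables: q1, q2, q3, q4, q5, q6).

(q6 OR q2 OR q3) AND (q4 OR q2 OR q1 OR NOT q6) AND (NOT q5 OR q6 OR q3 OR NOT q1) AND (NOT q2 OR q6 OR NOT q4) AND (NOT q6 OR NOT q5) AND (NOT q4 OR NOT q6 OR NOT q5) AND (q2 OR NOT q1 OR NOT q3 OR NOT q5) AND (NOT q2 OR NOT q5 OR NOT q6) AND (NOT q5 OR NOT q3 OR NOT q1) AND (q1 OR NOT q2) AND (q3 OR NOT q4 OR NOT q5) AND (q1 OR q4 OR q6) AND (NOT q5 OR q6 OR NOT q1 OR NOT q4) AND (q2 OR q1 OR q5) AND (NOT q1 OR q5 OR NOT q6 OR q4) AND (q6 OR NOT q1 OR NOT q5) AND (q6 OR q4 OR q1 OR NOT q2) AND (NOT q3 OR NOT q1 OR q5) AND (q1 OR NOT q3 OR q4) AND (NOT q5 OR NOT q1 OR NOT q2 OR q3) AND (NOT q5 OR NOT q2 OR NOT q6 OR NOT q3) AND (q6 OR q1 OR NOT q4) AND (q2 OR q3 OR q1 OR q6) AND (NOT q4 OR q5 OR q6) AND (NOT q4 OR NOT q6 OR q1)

3

There are 2^6 = 64 truth assignments over (q1, q2, q3, q4, q5, q6).
Split on q1. With q1 = true, the clauses containing q1 are satisfied and NOT q1 drops from the rest; 3 of the 2^5 = 32 assignments to the other variables satisfy what remains.
With q1 = false, by the same count on the reduced clause set, 0 assignments work.
(One model: q1=T, q2=F, q3=F, q4=T, q5=F, q6=T.)
Total: 3 + 0 = 3.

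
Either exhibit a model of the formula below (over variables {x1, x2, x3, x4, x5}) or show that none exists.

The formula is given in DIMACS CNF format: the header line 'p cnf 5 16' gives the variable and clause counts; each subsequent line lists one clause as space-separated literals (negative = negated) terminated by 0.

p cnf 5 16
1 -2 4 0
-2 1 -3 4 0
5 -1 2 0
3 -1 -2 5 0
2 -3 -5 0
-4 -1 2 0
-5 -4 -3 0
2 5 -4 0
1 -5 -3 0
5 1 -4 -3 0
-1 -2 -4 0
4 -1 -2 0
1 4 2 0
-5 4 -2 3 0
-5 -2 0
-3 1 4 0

Try x5 = True.
Unit clause (¬x2) forces x2 = False.
Unit clause (¬x3) forces x3 = False.
Try x4 = True.
Unit clause (¬x1) forces x1 = False.
All clauses are satisfied.

x1 ↦ False, x2 ↦ False, x3 ↦ False, x4 ↦ True, x5 ↦ True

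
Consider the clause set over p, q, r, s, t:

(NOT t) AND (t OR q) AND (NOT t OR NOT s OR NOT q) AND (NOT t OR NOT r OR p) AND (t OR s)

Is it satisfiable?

Yes, satisfiable

Unit clause (NOT t) forces t = false.
Unit clause (q) forces q = true.
Unit clause (s) forces s = true.
No clause remains; p, r are free.
A satisfying assignment: p=false; q=true; r=true; s=true; t=false.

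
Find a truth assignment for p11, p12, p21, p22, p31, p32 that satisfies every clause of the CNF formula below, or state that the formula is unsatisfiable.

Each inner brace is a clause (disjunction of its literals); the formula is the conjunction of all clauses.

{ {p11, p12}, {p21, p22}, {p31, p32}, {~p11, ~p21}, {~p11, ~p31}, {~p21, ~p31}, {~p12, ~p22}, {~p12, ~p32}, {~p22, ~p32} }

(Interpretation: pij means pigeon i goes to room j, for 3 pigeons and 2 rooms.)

Suppose p11 = 1.
The clause (~p21) is unit, so p21 = 0.
The clause (p22) is unit, so p22 = 1.
The clause (~p31) is unit, so p31 = 0.
The clause (p32) is unit, so p32 = 1.
That conflicts with the unit clause (~p32).
That branch fails; take p11 = 0 instead.
The clause (p12) is unit, so p12 = 1.
The clause (~p22) is unit, so p22 = 0.
The clause (p21) is unit, so p21 = 1.
The clause (~p31) is unit, so p31 = 0.
The clause (p32) is unit, so p32 = 1.
That conflicts with the unit clause (~p32).
Both values of p11 lead to a conflict.

UNSATISFIABLE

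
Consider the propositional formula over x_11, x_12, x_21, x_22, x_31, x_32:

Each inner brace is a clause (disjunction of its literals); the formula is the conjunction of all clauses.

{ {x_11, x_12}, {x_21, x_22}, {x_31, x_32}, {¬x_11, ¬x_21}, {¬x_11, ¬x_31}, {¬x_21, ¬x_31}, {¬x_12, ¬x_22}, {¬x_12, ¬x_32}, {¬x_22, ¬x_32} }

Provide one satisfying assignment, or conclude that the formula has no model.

UNSATISFIABLE

Case x_11 = True:
From the singleton clause (¬x_21), x_21 = False.
From the singleton clause (x_22), x_22 = True.
From the singleton clause (¬x_31), x_31 = False.
From the singleton clause (x_32), x_32 = True.
But (¬x_32) is also a unit clause — contradiction.
Backtrack on x_11: now try x_11 = False.
From the singleton clause (x_12), x_12 = True.
From the singleton clause (¬x_22), x_22 = False.
From the singleton clause (x_21), x_21 = True.
From the singleton clause (¬x_31), x_31 = False.
From the singleton clause (x_32), x_32 = True.
But (¬x_32) is also a unit clause — contradiction.
Either choice for x_11 ends in contradiction.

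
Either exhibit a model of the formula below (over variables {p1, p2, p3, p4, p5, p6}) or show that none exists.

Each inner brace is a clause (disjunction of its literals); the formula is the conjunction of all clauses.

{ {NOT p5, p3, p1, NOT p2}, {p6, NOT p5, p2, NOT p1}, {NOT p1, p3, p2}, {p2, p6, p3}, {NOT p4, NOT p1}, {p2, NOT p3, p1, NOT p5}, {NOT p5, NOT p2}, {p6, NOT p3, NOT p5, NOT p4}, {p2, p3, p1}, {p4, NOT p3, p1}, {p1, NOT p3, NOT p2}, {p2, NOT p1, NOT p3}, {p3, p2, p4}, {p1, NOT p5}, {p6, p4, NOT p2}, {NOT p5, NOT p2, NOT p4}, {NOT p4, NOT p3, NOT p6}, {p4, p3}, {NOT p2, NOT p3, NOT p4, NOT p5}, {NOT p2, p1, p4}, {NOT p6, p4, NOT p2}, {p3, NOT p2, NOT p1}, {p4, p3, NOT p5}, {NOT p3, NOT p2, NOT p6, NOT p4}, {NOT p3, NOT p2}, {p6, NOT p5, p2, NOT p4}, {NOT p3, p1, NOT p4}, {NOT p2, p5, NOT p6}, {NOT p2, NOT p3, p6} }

p1 ↦ false; p2 ↦ true; p3 ↦ false; p4 ↦ true; p5 ↦ false; p6 ↦ false

Case p4 = true:
(NOT p1) alone gives p1 = false.
(NOT p5) alone gives p5 = false.
(NOT p3) alone gives p3 = false.
(p2) alone gives p2 = true.
(NOT p6) alone gives p6 = false.
This assignment satisfies each clause.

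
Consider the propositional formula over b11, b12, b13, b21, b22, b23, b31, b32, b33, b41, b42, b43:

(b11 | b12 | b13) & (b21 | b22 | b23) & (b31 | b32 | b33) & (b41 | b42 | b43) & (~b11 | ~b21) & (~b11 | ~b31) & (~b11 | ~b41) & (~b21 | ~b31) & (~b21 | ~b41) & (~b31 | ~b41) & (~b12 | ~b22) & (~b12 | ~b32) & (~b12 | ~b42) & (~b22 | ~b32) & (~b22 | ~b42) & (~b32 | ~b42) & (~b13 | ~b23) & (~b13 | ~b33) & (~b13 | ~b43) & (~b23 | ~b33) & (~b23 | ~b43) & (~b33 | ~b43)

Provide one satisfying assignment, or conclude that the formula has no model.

UNSATISFIABLE

Case b11 = 0:
Case b12 = 1:
(~b22) alone gives b22 = 0.
(~b32) alone gives b32 = 0.
(~b42) alone gives b42 = 0.
Case b21 = 1:
(~b31) alone gives b31 = 0.
(b33) alone gives b33 = 1.
(~b41) alone gives b41 = 0.
(b43) alone gives b43 = 1.
Now (~b43) is unsatisfied and unit — conflict.
So b21 must be the other value — set b21 = 0.
(b23) alone gives b23 = 1.
(~b13) alone gives b13 = 0.
(~b33) alone gives b33 = 0.
(b31) alone gives b31 = 1.
(~b41) alone gives b41 = 0.
(b43) alone gives b43 = 1.
Now (~b43) is unsatisfied and unit — conflict.
Either choice for b21 ends in contradiction.
So b12 must be the other value — set b12 = 0.
(b13) alone gives b13 = 1.
(~b23) alone gives b23 = 0.
(~b33) alone gives b33 = 0.
(~b43) alone gives b43 = 0.
Case b21 = 1:
(~b31) alone gives b31 = 0.
(b32) alone gives b32 = 1.
(~b41) alone gives b41 = 0.
(b42) alone gives b42 = 1.
Now (~b42) is unsatisfied and unit — conflict.
So b21 must be the other value — set b21 = 0.
(b22) alone gives b22 = 1.
(~b32) alone gives b32 = 0.
(b31) alone gives b31 = 1.
(~b41) alone gives b41 = 0.
(b42) alone gives b42 = 1.
Now (~b42) is unsatisfied and unit — conflict.
Either choice for b21 ends in contradiction.
Either choice for b12 ends in contradiction.
So b11 must be the other value — set b11 = 1.
(~b21) alone gives b21 = 0.
(~b31) alone gives b31 = 0.
(~b41) alone gives b41 = 0.
Case b22 = 1:
(~b12) alone gives b12 = 0.
(~b32) alone gives b32 = 0.
(b33) alone gives b33 = 1.
(~b42) alone gives b42 = 0.
(b43) alone gives b43 = 1.
Now (~b43) is unsatisfied and unit — conflict.
So b22 must be the other value — set b22 = 0.
(b23) alone gives b23 = 1.
(~b13) alone gives b13 = 0.
(~b33) alone gives b33 = 0.
(b32) alone gives b32 = 1.
(~b12) alone gives b12 = 0.
(~b42) alone gives b42 = 0.
(b43) alone gives b43 = 1.
Now (~b43) is unsatisfied and unit — conflict.
Either choice for b22 ends in contradiction.
Either choice for b11 ends in contradiction.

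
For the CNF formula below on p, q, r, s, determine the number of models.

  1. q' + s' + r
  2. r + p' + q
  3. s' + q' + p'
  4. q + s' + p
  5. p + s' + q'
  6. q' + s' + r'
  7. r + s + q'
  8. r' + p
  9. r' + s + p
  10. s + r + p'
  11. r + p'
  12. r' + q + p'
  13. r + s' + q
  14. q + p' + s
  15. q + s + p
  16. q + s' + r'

1

There are 2^4 = 16 truth assignments over (p, q, r, s).
Check each against the 16 clauses (columns in the order p, q, r, s):
  F F F F  ✗ fails (q + s + p)
  F F F T  ✗ fails (q + s' + p)
  F F T F  ✗ fails (r' + p)
  F F T T  ✗ fails (q + s' + p)
  F T F F  ✗ fails (r + s + q')
  F T F T  ✗ fails (q' + s' + r)
  F T T F  ✗ fails (r' + p)
  F T T T  ✗ fails (p + s' + q')
  T F F F  ✗ fails (r + p' + q)
  T F F T  ✗ fails (r + p' + q)
  T F T F  ✗ fails (r' + q + p')
  T F T T  ✗ fails (r' + q + p')
  T T F F  ✗ fails (r + s + q')
  T T F T  ✗ fails (q' + s' + r)
  T T T F  ✓ satisfies all
  T T T T  ✗ fails (s' + q' + p')
1 of the 16 rows is a model.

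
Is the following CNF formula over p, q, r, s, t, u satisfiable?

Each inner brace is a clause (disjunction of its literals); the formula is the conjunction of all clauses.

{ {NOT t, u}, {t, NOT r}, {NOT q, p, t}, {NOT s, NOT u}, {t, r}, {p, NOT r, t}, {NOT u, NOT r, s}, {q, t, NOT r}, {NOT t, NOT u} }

Case t = false:
Unit clause (NOT r) forces r = false.
But (r) is also a unit clause — contradiction.
That branch fails; take t = true instead.
Unit clause (u) forces u = true.
But (NOT u) is also a unit clause — contradiction.
Either choice for t ends in contradiction.
No assignment satisfies every clause.

No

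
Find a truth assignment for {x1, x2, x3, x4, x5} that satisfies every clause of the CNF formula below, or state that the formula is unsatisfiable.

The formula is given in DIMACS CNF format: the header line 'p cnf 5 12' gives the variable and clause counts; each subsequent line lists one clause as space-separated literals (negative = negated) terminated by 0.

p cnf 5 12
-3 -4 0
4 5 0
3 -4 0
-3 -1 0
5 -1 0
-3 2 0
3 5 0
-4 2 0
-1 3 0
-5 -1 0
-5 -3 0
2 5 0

Suppose x3 = False.
Unit clause (¬x4) forces x4 = False.
Unit clause (x5) forces x5 = True.
Unit clause (¬x1) forces x1 = False.
All clauses hold; x2 can take either value.

x1: False; x2: True; x3: False; x4: False; x5: True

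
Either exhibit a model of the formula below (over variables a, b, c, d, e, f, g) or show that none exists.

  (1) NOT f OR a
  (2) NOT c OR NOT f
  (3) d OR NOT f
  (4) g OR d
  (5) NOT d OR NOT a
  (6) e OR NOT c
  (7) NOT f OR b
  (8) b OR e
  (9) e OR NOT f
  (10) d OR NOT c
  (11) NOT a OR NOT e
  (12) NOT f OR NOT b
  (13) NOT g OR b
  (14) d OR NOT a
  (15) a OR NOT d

Case f = false:
Case g = true:
The clause (b) is unit, so b = true.
Case d = false:
The clause (NOT c) is unit, so c = false.
The clause (NOT a) is unit, so a = false.
No clause remains; e is free.

a=false, b=true, c=false, d=false, e=true, f=false, g=true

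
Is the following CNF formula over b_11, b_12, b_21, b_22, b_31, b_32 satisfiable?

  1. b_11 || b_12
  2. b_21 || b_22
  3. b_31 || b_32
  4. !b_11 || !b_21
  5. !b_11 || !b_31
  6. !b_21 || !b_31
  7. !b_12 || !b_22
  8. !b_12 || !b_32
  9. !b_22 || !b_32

Branch on b_11: set b_11 = true.
(!b_21) alone gives b_21 = false.
(b_22) alone gives b_22 = true.
(!b_31) alone gives b_31 = false.
(b_32) alone gives b_32 = true.
Now (!b_32) is unsatisfied and unit — conflict.
That branch fails; take b_11 = false instead.
(b_12) alone gives b_12 = true.
(!b_22) alone gives b_22 = false.
(b_21) alone gives b_21 = true.
(!b_31) alone gives b_31 = false.
(b_32) alone gives b_32 = true.
Now (!b_32) is unsatisfied and unit — conflict.
Neither b_11 = true nor b_11 = false works.
No assignment satisfies every clause.

Unsatisfiable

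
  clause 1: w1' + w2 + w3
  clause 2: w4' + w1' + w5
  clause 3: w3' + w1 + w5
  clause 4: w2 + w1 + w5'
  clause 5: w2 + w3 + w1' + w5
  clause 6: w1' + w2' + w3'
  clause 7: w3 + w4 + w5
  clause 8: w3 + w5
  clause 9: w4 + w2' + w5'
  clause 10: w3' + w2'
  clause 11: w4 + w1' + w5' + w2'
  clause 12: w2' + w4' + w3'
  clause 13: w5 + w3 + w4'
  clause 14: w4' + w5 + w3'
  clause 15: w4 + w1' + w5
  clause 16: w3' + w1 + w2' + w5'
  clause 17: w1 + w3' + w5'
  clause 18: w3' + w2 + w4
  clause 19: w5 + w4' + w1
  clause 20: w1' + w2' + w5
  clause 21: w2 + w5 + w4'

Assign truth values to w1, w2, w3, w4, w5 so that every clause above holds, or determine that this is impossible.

Suppose w3 = 1.
Unit clause (w2') forces w2 = 0.
Unit clause (w4) forces w4 = 1.
Unit clause (w5) forces w5 = 1.
Unit clause (w1) forces w1 = 1.
This assignment satisfies each clause.

w1 ↦ 1; w2 ↦ 0; w3 ↦ 1; w4 ↦ 1; w5 ↦ 1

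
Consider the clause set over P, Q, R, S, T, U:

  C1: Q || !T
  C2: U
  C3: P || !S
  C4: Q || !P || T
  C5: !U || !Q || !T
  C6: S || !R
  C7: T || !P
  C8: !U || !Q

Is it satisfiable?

Yes, satisfiable

From the singleton clause (U), U = true.
From the singleton clause (!Q), Q = false.
From the singleton clause (!T), T = false.
From the singleton clause (!P), P = false.
From the singleton clause (!S), S = false.
From the singleton clause (!R), R = false.
This assignment satisfies each clause.
A satisfying assignment: P=false,  Q=false,  R=false,  S=false,  T=false,  U=true.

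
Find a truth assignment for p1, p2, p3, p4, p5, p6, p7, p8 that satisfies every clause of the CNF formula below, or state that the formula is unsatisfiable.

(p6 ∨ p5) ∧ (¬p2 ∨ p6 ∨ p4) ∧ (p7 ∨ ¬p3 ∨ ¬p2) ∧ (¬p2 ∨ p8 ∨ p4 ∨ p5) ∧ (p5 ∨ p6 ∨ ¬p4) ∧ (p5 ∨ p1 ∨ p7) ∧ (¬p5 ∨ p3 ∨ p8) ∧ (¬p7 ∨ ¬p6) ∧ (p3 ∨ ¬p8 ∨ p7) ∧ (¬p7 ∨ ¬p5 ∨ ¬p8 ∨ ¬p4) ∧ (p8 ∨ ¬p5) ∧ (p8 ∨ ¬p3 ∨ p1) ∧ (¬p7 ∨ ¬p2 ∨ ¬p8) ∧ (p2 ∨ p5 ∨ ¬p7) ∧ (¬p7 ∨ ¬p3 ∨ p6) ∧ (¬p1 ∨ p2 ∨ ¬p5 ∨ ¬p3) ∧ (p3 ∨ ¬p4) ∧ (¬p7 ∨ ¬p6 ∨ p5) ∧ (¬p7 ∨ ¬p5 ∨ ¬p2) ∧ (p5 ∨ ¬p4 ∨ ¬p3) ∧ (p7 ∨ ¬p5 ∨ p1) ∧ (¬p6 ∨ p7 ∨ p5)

Suppose p6 = False.
From the singleton clause (p5), p5 = True.
From the singleton clause (p8), p8 = True.
Suppose p2 = False.
Suppose p3 = False.
From the singleton clause (p7), p7 = True.
From the singleton clause (¬p4), p4 = False.
Every clause is now satisfied; p1 is unconstrained.

p1=False,  p2=False,  p3=False,  p4=False,  p5=True,  p6=False,  p7=True,  p8=True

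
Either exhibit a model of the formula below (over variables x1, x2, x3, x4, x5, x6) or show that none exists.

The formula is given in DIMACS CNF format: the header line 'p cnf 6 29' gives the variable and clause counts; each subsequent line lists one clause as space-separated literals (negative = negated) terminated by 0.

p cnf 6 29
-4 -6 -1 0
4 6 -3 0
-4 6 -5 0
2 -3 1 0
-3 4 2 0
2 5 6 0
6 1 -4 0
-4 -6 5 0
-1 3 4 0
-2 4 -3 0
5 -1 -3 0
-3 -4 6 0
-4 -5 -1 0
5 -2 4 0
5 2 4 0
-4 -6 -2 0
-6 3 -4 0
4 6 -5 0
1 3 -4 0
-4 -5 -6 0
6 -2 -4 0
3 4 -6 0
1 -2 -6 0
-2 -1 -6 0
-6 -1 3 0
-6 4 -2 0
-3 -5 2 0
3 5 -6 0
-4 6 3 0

UNSATISFIABLE

Branch on x4: set x4 = False.
Branch on x6: set x6 = True.
From the singleton clause (x3), x3 = True.
From the singleton clause (x2), x2 = True.
Now (¬x2) is unsatisfied and unit — conflict.
So x6 must be the other value — set x6 = False.
From the singleton clause (¬x3), x3 = False.
From the singleton clause (¬x1), x1 = False.
From the singleton clause (¬x5), x5 = False.
From the singleton clause (x2), x2 = True.
Now (¬x2) is unsatisfied and unit — conflict.
Both values of x6 lead to a conflict.
So x4 must be the other value — set x4 = True.
Branch on x6: set x6 = False.
From the singleton clause (¬x5), x5 = False.
From the singleton clause (x2), x2 = True.
Now (¬x2) is unsatisfied and unit — conflict.
So x6 must be the other value — set x6 = True.
From the singleton clause (¬x1), x1 = False.
From the singleton clause (x5), x5 = True.
Now (¬x5) is unsatisfied and unit — conflict.
Both values of x6 lead to a conflict.
Both values of x4 lead to a conflict.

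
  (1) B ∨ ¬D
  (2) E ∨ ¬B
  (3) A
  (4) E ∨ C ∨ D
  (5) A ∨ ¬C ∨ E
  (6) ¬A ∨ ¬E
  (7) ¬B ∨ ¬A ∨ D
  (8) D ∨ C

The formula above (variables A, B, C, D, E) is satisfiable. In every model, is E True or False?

False

Suppose E = True.
The clause (A) is unit, so A = True.
That conflicts with the unit clause (¬A).
So every satisfying assignment has E = False.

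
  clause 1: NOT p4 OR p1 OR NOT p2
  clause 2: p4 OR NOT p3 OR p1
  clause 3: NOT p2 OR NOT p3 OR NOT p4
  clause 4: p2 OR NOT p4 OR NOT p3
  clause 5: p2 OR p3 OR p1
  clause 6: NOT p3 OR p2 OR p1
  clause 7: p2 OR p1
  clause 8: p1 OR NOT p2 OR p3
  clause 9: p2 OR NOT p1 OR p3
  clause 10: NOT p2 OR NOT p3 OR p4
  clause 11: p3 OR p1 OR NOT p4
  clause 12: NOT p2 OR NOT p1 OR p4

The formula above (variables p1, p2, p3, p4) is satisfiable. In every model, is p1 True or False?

Suppose p1 = false.
The clause (p2) is unit, so p2 = true.
The clause (NOT p4) is unit, so p4 = false.
The clause (NOT p3) is unit, so p3 = false.
But (p3) is also a unit clause — contradiction.
So every satisfying assignment has p1 = True.

True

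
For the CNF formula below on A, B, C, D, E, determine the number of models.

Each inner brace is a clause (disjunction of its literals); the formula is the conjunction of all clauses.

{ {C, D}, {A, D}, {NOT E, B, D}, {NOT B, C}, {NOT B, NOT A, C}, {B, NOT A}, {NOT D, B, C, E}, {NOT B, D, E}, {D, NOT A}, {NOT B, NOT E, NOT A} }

6

There are 2^5 = 32 truth assignments over (A, B, C, D, E).
Split on B. With B = true, the clauses containing B are satisfied and NOT B drops from the rest; 3 of the 2^4 = 16 assignments to the other variables satisfy what remains.
With B = false, by the same count on the reduced clause set, 3 assignments work.
(One model: A=F, B=F, C=F, D=T, E=T.)
Total: 3 + 3 = 6.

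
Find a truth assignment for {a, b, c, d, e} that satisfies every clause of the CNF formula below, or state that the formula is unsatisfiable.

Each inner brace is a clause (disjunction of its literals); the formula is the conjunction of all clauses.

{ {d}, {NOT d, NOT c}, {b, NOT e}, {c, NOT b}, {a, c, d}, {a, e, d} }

a: false,  b: false,  c: false,  d: true,  e: false

(d) alone gives d = true.
(NOT c) alone gives c = false.
(NOT b) alone gives b = false.
(NOT e) alone gives e = false.
No clause remains; a is free.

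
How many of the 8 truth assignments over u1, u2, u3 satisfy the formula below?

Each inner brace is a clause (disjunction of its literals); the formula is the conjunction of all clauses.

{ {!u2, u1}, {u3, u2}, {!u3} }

There are 2^3 = 8 truth assignments over (u1, u2, u3).
Split on u2. With u2 = true, the clauses containing u2 are satisfied and !u2 drops from the rest; 1 of the 2^2 = 4 assignments to the other variables satisfy what remains.
With u2 = false, by the same count on the reduced clause set, 0 assignments work.
(One model: u1=T, u2=T, u3=F.)
Total: 1 + 0 = 1.

1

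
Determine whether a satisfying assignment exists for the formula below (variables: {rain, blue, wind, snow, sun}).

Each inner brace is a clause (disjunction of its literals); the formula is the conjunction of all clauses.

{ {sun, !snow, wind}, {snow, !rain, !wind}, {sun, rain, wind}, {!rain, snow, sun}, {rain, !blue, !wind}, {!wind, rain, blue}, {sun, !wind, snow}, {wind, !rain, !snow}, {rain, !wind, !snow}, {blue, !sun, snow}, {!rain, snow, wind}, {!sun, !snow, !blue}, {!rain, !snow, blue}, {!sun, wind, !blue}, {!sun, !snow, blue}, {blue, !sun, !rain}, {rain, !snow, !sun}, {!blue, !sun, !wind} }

Yes

Suppose sun = false.
Suppose snow = true.
Unit clause (wind) forces wind = true.
Unit clause (rain) forces rain = true.
Unit clause (blue) forces blue = true.
Every clause now holds.
A satisfying assignment: rain=true,  blue=true,  wind=true,  snow=true,  sun=false.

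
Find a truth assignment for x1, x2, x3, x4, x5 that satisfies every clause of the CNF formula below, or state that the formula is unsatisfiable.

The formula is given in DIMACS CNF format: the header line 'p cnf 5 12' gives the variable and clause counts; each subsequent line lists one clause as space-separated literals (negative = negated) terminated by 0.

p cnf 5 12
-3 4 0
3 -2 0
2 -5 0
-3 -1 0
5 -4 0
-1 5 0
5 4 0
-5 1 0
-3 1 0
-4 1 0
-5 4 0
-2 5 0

Case x3 = False:
(¬x2) alone gives x2 = False.
(¬x5) alone gives x5 = False.
(¬x4) alone gives x4 = False.
But (x4) is also a unit clause — contradiction.
Backtrack on x3: now try x3 = True.
(x4) alone gives x4 = True.
(¬x1) alone gives x1 = False.
But (x1) is also a unit clause — contradiction.
Either choice for x3 ends in contradiction.

UNSATISFIABLE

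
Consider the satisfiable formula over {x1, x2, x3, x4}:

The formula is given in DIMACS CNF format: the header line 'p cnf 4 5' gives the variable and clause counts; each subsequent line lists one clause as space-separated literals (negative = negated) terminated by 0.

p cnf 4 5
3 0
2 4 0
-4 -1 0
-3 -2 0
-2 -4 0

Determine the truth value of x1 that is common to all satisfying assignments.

False

Suppose x1 = True.
(x3) alone gives x3 = True.
(¬x4) alone gives x4 = False.
(x2) alone gives x2 = True.
But (¬x2) is also a unit clause — contradiction.
So every satisfying assignment has x1 = False.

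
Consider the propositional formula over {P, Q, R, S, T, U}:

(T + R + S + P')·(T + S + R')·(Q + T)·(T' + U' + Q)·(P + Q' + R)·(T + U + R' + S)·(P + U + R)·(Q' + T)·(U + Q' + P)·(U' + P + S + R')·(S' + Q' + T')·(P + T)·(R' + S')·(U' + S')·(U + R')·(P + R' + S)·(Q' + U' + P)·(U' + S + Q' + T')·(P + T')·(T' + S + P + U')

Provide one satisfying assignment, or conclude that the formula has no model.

P=1, Q=1, R=0, S=0, T=1, U=0

Case Q = 1:
From the singleton clause (T), T = 1.
From the singleton clause (S'), S = 0.
From the singleton clause (U'), U = 0.
From the singleton clause (P), P = 1.
From the singleton clause (R'), R = 0.
This assignment satisfies each clause.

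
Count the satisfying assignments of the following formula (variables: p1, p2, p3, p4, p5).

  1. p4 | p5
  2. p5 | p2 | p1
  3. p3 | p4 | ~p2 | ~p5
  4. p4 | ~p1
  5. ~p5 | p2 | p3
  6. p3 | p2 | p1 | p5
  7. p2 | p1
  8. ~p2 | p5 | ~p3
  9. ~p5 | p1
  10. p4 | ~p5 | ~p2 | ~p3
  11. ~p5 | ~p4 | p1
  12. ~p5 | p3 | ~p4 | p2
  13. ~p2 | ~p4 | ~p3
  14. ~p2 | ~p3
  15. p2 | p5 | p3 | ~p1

5

There are 2^5 = 32 truth assignments over (p1, p2, p3, p4, p5).
Split on p4. With p4 = 1, the clauses containing p4 are satisfied and ~p4 drops from the rest; 5 of the 2^4 = 16 assignments to the other variables satisfy what remains.
With p4 = 0, by the same count on the reduced clause set, 0 assignments work.
Total: 5 + 0 = 5.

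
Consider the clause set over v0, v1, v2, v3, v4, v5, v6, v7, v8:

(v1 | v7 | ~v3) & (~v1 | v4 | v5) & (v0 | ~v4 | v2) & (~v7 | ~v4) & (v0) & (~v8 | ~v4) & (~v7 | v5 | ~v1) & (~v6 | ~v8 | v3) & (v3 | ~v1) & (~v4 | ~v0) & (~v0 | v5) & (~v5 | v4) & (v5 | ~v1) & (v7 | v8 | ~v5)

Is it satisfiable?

No, unsatisfiable

(v0) alone gives v0 = 1.
(~v4) alone gives v4 = 0.
(v5) alone gives v5 = 1.
But (~v5) is also a unit clause — contradiction.
No assignment satisfies every clause.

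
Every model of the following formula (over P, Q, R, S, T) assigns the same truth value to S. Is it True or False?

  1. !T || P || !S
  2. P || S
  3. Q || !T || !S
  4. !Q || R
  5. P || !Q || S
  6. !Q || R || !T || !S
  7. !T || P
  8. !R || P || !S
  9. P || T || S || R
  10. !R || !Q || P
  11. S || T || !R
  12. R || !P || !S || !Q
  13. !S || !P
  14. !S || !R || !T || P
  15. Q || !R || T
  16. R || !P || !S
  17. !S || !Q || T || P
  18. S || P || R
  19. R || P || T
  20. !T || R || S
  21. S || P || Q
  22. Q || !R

Suppose S = true.
Unit clause (!P) forces P = false.
Unit clause (!T) forces T = false.
Unit clause (!R) forces R = false.
That conflicts with the unit clause (R).
So every satisfying assignment has S = False.

False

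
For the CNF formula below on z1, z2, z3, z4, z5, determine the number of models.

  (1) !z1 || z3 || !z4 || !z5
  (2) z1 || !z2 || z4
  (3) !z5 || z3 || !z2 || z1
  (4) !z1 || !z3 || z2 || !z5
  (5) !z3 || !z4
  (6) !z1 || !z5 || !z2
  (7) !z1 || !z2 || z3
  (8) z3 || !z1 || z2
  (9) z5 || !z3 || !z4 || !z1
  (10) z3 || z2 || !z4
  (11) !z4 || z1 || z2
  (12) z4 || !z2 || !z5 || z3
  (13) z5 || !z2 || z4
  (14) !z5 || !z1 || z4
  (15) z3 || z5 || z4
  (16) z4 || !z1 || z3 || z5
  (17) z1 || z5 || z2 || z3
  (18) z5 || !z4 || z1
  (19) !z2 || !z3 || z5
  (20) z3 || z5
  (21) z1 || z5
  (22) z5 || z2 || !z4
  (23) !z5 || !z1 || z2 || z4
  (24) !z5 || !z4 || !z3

There are 2^5 = 32 truth assignments over (z1, z2, z3, z4, z5).
Split on z3. With z3 = true, the clauses containing z3 are satisfied and !z3 drops from the rest; 2 of the 2^4 = 16 assignments to the other variables satisfy what remains.
With z3 = false, by the same count on the reduced clause set, 1 assignment works.
(One model: z1=F, z2=F, z3=F, z4=F, z5=T.)
Total: 2 + 1 = 3.

3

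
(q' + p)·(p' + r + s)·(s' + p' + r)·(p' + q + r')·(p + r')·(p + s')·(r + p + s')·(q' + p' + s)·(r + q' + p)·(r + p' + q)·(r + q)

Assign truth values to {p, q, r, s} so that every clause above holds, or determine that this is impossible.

p=1; q=1; r=1; s=1

Case q = 1:
(p) alone gives p = 1.
(s) alone gives s = 1.
(r) alone gives r = 1.
This assignment satisfies each clause.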